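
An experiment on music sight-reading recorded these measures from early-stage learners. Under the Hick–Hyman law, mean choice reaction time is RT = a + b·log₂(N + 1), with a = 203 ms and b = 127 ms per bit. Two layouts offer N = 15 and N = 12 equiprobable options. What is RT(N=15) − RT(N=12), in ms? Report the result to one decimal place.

38.0

RT(15) = 203 + 127·log₂(16) = 203 + 127·4.0000 = 711.0000 ms.
RT(12) = 203 + 127·log₂(13) = 203 + 127·3.7004 = 672.9508 ms.
Difference = 711.0000 − 672.9508 = 38.0492 ≈ 38.0 ms.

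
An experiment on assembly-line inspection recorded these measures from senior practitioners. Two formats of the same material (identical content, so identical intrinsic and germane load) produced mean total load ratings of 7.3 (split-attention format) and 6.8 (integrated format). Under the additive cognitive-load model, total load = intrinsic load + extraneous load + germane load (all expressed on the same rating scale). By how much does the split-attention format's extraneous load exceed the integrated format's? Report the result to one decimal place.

0.5

Intrinsic and germane load are equal across formats, so the difference in total load equals the difference in extraneous load.
Extraneous-load difference = 7.3 − 6.8 = 0.5.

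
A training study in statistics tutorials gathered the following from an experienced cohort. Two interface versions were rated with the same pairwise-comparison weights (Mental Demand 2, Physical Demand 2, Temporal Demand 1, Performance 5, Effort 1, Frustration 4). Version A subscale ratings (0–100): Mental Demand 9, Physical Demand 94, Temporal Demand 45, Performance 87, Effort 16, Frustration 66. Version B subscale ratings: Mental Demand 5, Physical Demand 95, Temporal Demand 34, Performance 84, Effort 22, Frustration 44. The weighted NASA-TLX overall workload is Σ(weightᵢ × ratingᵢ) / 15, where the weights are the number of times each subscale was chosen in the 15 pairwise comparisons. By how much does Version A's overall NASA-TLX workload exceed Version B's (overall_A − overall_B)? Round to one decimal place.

7.6

Version A weighted sum = 2·9 + 2·94 + 1·45 + 5·87 + 1·16 + 4·66 = 18 + 188 + 45 + 435 + 16 + 264 = 966; overall_A = 966/15 = 64.4000.
Version B weighted sum = 2·5 + 2·95 + 1·34 + 5·84 + 1·22 + 4·44 = 10 + 190 + 34 + 420 + 22 + 176 = 852; overall_B = 852/15 = 56.8000.
Difference = 64.4000 − 56.8000 = 7.6000 ≈ 7.6.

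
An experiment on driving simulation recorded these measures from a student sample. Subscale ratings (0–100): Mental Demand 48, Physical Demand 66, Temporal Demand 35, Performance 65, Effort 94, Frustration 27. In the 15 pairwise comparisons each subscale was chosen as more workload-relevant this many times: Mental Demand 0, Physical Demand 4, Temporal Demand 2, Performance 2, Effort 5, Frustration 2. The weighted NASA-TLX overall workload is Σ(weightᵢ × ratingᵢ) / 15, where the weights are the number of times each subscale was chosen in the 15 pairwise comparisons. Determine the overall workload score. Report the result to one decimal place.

65.9

The tallies are the weights (they sum to 15).
Weighted sum = 0·48 + 4·66 + 2·35 + 2·65 + 5·94 + 2·27
            = 0 + 264 + 70 + 130 + 470 + 54 = 988.
Overall workload = 988 / 15 = 65.8667 ≈ 65.9.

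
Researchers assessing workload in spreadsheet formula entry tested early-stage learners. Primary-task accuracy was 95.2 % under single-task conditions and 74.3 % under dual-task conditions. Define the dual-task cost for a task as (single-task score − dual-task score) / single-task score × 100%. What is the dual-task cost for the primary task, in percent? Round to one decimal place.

22.0

Cost = (95.2 − 74.3) / 95.2 × 100%
     = 20.9000 / 95.2 × 100% = 21.9538%.
≈ 22.0%.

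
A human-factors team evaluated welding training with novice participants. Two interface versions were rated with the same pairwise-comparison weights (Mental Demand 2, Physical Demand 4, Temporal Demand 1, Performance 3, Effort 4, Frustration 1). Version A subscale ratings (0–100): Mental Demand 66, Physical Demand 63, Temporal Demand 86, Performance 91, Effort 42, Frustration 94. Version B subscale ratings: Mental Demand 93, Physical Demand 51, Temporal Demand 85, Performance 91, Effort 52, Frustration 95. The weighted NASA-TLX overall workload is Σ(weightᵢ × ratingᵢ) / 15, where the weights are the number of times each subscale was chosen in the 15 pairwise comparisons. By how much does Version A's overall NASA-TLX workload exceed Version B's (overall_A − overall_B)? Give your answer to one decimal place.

Version A weighted sum = 2·66 + 4·63 + 1·86 + 3·91 + 4·42 + 1·94 = 132 + 252 + 86 + 273 + 168 + 94 = 1005; overall_A = 1005/15 = 67.0000.
Version B weighted sum = 2·93 + 4·51 + 1·85 + 3·91 + 4·52 + 1·95 = 186 + 204 + 85 + 273 + 208 + 95 = 1051; overall_B = 1051/15 = 70.0667.
Difference = 67.0000 − 70.0667 = -3.0667 ≈ -3.1.

-3.1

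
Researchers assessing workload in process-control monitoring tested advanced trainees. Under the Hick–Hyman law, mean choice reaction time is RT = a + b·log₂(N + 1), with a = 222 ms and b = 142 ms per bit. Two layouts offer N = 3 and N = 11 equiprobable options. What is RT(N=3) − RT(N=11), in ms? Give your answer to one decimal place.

RT(3) = 222 + 142·log₂(4) = 222 + 142·2.0000 = 506.0000 ms.
RT(11) = 222 + 142·log₂(12) = 222 + 142·3.5850 = 731.0700 ms.
Difference = 506.0000 − 731.0700 = -225.0700 ≈ -225.1 ms.

-225.1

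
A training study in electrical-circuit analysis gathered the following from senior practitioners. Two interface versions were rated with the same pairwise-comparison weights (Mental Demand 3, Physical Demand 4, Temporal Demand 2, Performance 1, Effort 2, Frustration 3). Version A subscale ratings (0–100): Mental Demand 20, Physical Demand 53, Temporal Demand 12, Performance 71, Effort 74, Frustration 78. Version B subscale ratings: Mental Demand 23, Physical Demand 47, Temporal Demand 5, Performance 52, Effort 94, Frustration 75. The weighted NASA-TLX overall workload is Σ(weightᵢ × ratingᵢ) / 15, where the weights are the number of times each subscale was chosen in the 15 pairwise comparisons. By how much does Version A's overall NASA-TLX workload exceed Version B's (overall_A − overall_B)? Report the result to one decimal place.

1.1

Version A weighted sum = 3·20 + 4·53 + 2·12 + 1·71 + 2·74 + 3·78 = 60 + 212 + 24 + 71 + 148 + 234 = 749; overall_A = 749/15 = 49.9333.
Version B weighted sum = 3·23 + 4·47 + 2·5 + 1·52 + 2·94 + 3·75 = 69 + 188 + 10 + 52 + 188 + 225 = 732; overall_B = 732/15 = 48.8000.
Difference = 49.9333 − 48.8000 = 1.1333 ≈ 1.1.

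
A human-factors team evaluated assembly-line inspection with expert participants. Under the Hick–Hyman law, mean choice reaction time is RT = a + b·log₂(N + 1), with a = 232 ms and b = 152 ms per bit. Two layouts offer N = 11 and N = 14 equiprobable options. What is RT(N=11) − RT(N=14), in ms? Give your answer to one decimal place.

RT(11) = 232 + 152·log₂(12) = 232 + 152·3.5850 = 776.9200 ms.
RT(14) = 232 + 152·log₂(15) = 232 + 152·3.9069 = 825.8488 ms.
Difference = 776.9200 − 825.8488 = -48.9288 ≈ -48.9 ms.

-48.9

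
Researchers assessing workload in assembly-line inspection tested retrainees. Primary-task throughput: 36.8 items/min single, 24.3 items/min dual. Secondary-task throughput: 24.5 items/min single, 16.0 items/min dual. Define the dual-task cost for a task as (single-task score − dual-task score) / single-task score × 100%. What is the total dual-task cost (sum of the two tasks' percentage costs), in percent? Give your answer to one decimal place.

68.7

Primary cost = (36.8 − 24.3) / 36.8 × 100% = 33.9674%.
Secondary cost = (24.5 − 16.0) / 24.5 × 100% = 34.6939%.
Total = 33.9674% + 34.6939% = 68.6613% ≈ 68.7%.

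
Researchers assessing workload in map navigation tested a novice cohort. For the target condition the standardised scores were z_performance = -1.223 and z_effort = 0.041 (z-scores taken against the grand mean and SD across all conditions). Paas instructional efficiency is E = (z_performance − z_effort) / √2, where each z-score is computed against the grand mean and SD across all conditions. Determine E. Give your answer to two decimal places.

-0.89

z_P − z_E = -1.223 − 0.041 = -1.2640.
E = -1.2640 / √2 = -1.2640 / 1.41421 = -0.8938 ≈ -0.89.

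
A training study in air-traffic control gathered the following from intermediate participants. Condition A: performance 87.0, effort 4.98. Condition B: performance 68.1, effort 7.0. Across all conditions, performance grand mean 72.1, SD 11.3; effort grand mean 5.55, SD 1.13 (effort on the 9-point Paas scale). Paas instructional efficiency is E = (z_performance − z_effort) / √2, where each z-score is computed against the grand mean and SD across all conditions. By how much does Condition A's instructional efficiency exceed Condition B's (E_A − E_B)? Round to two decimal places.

Condition A: z_P = (87.0 − 72.1)/11.3 = 1.3186; z_E = (4.98 − 5.55)/1.13 = -0.5044; E_A = (1.3186 − (-0.5044))/√2 = 1.2891.
Condition B: z_P = (68.1 − 72.1)/11.3 = -0.3540; z_E = (7.0 − 5.55)/1.13 = 1.2832; E_B = (-0.3540 − 1.2832)/√2 = -1.1577.
E_A − E_B = 1.2891 − (-1.1577) = 2.4468 ≈ 2.45.

2.45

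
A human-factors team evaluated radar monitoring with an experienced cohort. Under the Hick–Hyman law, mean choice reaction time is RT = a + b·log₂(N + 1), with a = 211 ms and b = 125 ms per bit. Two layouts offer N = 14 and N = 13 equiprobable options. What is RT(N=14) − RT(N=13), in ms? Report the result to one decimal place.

12.4

RT(14) = 211 + 125·log₂(15) = 211 + 125·3.9069 = 699.3625 ms.
RT(13) = 211 + 125·log₂(14) = 211 + 125·3.8074 = 686.9250 ms.
Difference = 699.3625 − 686.9250 = 12.4375 ≈ 12.4 ms.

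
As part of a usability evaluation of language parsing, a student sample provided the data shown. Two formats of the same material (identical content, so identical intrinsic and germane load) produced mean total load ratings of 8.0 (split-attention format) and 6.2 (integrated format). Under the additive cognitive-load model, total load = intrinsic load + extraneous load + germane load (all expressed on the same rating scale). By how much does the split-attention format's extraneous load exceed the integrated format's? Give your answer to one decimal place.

Intrinsic and germane load are equal across formats, so the difference in total load equals the difference in extraneous load.
Extraneous-load difference = 8.0 − 6.2 = 1.8.

1.8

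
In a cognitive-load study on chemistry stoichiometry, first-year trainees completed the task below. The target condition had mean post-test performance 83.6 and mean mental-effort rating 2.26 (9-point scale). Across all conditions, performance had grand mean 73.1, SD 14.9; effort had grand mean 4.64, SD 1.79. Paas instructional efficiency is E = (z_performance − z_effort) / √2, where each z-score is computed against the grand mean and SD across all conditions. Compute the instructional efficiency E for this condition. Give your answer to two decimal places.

1.44

z_performance = (83.6 − 73.1) / 14.9 = 10.5000 / 14.9 = 0.7047.
z_effort = (2.26 − 4.64) / 1.79 = -2.3800 / 1.79 = -1.3296.
z_P − z_E = 0.7047 − (-1.3296) = 2.0343.
E = 2.0343 / √2 = 2.0343 / 1.41421 = 1.4385 ≈ 1.44.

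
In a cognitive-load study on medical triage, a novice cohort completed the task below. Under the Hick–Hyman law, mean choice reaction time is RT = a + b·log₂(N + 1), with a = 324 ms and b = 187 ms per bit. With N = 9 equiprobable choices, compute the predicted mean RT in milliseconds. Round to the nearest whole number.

945

log₂(9 + 1) = log₂(10) = 3.3219.
RT = 324 + 187 × 3.3219 = 324 + 621.1953 = 945.1953 ms.
≈ 945 ms.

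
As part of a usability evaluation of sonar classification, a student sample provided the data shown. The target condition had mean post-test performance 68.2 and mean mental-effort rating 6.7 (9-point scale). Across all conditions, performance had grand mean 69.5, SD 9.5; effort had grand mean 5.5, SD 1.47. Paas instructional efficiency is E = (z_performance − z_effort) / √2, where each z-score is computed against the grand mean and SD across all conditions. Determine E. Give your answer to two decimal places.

z_performance = (68.2 − 69.5) / 9.5 = -1.3000 / 9.5 = -0.1368.
z_effort = (6.7 − 5.5) / 1.47 = 1.2000 / 1.47 = 0.8163.
z_P − z_E = -0.1368 − 0.8163 = -0.9531.
E = -0.9531 / √2 = -0.9531 / 1.41421 = -0.6739 ≈ -0.67.

-0.67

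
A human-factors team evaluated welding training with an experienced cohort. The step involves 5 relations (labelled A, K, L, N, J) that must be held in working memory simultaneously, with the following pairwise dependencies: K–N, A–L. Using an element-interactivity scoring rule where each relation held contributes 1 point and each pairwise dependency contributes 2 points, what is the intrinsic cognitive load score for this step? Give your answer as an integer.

Count of relations held simultaneously: 5.
Count of pairwise dependencies listed: 2.
Element contribution: 5 × 1 = 5.
Interaction contribution: 2 × 2 = 4.
Intrinsic load = 5 + 4 = 9.

9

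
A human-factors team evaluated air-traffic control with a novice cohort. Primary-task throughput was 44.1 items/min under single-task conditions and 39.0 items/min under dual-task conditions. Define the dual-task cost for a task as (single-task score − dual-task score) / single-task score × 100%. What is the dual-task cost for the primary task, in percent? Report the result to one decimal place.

11.6

Cost = (44.1 − 39.0) / 44.1 × 100%
     = 5.1000 / 44.1 × 100% = 11.5646%.
≈ 11.6%.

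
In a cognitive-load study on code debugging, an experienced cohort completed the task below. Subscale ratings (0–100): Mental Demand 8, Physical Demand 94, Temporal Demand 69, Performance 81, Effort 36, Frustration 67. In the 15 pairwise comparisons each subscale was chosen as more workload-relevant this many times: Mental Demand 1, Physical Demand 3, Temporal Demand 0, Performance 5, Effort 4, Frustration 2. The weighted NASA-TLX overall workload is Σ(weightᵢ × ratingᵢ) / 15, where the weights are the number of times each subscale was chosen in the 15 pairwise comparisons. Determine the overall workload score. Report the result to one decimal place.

The tallies are the weights (they sum to 15).
Weighted sum = 1·8 + 3·94 + 0·69 + 5·81 + 4·36 + 2·67
            = 8 + 282 + 0 + 405 + 144 + 134 = 973.
Overall workload = 973 / 15 = 64.8667 ≈ 64.9.

64.9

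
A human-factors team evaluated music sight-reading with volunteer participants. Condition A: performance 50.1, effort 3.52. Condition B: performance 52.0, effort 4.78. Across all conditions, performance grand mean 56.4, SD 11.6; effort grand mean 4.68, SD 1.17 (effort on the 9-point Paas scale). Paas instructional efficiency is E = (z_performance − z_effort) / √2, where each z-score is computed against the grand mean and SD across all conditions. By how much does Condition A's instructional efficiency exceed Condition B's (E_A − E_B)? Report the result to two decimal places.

Condition A: z_P = (50.1 − 56.4)/11.6 = -0.5431; z_E = (3.52 − 4.68)/1.17 = -0.9915; E_A = (-0.5431 − (-0.9915))/√2 = 0.3171.
Condition B: z_P = (52.0 − 56.4)/11.6 = -0.3793; z_E = (4.78 − 4.68)/1.17 = 0.0855; E_B = (-0.3793 − 0.0855)/√2 = -0.3287.
E_A − E_B = 0.3171 − (-0.3287) = 0.6458 ≈ 0.65.

0.65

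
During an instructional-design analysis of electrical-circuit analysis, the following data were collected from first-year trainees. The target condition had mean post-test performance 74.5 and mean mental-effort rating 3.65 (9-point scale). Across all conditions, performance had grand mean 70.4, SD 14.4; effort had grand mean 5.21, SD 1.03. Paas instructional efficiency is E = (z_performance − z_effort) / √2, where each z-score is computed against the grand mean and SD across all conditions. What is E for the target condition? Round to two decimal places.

1.27

z_performance = (74.5 − 70.4) / 14.4 = 4.1000 / 14.4 = 0.2847.
z_effort = (3.65 − 5.21) / 1.03 = -1.5600 / 1.03 = -1.5146.
z_P − z_E = 0.2847 − (-1.5146) = 1.7993.
E = 1.7993 / √2 = 1.7993 / 1.41421 = 1.2723 ≈ 1.27.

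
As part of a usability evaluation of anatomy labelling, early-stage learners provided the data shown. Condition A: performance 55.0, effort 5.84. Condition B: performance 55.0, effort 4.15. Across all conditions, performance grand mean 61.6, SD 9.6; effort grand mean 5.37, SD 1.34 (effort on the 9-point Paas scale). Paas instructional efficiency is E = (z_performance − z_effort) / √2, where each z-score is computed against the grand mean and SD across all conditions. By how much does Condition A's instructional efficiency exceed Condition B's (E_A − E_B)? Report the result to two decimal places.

Condition A: z_P = (55.0 − 61.6)/9.6 = -0.6875; z_E = (5.84 − 5.37)/1.34 = 0.3507; E_A = (-0.6875 − 0.3507)/√2 = -0.7341.
Condition B: z_P = (55.0 − 61.6)/9.6 = -0.6875; z_E = (4.15 − 5.37)/1.34 = -0.9104; E_B = (-0.6875 − (-0.9104))/√2 = 0.1576.
E_A − E_B = -0.7341 − 0.1576 = -0.8917 ≈ -0.89.

-0.89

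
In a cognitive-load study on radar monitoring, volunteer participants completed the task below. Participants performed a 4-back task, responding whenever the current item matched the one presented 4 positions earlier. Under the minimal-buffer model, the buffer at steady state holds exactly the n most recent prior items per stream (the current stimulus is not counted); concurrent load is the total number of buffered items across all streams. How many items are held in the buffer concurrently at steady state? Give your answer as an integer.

The buffer holds the 4 most recent prior items.
Steady-state concurrent load = 4 items.

4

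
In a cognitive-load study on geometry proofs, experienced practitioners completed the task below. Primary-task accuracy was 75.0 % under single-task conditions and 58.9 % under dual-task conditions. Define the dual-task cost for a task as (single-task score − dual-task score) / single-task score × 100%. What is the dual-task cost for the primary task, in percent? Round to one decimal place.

21.5

Cost = (75.0 − 58.9) / 75.0 × 100%
     = 16.1000 / 75.0 × 100% = 21.4667%.
≈ 21.5%.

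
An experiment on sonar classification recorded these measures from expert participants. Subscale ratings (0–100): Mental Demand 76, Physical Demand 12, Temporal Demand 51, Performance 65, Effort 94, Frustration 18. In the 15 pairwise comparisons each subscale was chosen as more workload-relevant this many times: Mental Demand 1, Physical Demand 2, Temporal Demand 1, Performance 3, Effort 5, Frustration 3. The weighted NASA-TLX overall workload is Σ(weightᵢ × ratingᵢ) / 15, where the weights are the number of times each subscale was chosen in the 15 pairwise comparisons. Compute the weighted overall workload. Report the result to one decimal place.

The tallies are the weights (they sum to 15).
Weighted sum = 1·76 + 2·12 + 1·51 + 3·65 + 5·94 + 3·18
            = 76 + 24 + 51 + 195 + 470 + 54 = 870.
Overall workload = 870 / 15 = 58.0000 ≈ 58.0.

58.0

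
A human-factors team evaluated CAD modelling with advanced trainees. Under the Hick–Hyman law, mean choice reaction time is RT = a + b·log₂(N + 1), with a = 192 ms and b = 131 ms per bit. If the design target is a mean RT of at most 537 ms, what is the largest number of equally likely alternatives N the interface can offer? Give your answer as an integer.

5

Set 192 + 131·log₂(N + 1) ≤ 537.
log₂(N + 1) ≤ (537 − 192) / 131 = 2.6336.
N + 1 ≤ 2^2.6336 = 6.2057.
N ≤ 5.2057, so the largest integer N is 5.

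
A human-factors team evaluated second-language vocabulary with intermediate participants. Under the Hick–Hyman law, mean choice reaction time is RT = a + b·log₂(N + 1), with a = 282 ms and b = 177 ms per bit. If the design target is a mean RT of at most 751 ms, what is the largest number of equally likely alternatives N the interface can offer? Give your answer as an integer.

Set 282 + 177·log₂(N + 1) ≤ 751.
log₂(N + 1) ≤ (751 − 282) / 177 = 2.6497.
N + 1 ≤ 2^2.6497 = 6.2754.
N ≤ 5.2754, so the largest integer N is 5.

5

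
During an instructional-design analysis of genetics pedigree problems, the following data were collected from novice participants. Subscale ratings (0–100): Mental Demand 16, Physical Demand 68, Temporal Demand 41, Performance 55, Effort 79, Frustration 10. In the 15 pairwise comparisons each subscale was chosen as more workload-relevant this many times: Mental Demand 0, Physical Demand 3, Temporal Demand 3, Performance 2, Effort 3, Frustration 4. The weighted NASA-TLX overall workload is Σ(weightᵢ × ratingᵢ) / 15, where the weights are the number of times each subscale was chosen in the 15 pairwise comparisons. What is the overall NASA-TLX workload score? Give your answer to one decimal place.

47.6

The tallies are the weights (they sum to 15).
Weighted sum = 0·16 + 3·68 + 3·41 + 2·55 + 3·79 + 4·10
            = 0 + 204 + 123 + 110 + 237 + 40 = 714.
Overall workload = 714 / 15 = 47.6000 ≈ 47.6.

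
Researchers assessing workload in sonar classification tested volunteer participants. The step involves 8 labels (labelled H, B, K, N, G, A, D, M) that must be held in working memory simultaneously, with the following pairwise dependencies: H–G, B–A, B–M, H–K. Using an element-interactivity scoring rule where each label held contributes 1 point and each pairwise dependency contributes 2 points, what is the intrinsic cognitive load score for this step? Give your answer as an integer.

16

Count of labels held simultaneously: 8.
Count of pairwise dependencies listed: 4.
Element contribution: 8 × 1 = 8.
Interaction contribution: 4 × 2 = 8.
Intrinsic load = 8 + 8 = 16.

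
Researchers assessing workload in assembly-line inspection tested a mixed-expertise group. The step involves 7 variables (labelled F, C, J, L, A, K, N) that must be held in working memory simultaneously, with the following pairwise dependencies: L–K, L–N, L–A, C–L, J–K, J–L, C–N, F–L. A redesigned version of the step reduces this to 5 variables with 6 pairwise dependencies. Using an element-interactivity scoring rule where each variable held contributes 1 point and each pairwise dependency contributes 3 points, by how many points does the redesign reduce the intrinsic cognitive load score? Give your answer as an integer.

8

Original: 7 × 1 + 8 × 3 = 7 + 24 = 31.
Redesigned: 5 × 1 + 6 × 3 = 5 + 18 = 23.
Reduction = 31 − 23 = 8.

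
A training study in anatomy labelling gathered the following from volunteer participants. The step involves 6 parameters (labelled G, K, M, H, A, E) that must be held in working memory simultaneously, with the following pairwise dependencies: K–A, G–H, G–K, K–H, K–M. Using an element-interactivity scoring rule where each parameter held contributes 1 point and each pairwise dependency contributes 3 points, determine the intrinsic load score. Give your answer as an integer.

21

Count of parameters held simultaneously: 6.
Count of pairwise dependencies listed: 5.
Element contribution: 6 × 1 = 6.
Interaction contribution: 5 × 3 = 15.
Intrinsic load = 6 + 15 = 21.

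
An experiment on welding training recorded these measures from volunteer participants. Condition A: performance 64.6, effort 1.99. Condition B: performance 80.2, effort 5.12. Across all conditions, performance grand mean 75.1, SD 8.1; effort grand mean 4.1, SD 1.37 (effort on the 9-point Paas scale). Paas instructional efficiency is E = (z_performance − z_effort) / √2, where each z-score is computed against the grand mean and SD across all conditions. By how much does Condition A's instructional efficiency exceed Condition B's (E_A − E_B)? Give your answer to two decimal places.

0.25

Condition A: z_P = (64.6 − 75.1)/8.1 = -1.2963; z_E = (1.99 − 4.1)/1.37 = -1.5401; E_A = (-1.2963 − (-1.5401))/√2 = 0.1724.
Condition B: z_P = (80.2 − 75.1)/8.1 = 0.6296; z_E = (5.12 − 4.1)/1.37 = 0.7445; E_B = (0.6296 − 0.7445)/√2 = -0.0812.
E_A − E_B = 0.1724 − (-0.0812) = 0.2536 ≈ 0.25.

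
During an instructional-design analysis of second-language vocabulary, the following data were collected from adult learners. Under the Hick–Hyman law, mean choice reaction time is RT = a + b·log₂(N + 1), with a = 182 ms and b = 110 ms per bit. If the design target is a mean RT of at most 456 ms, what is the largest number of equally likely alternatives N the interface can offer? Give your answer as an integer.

4

Set 182 + 110·log₂(N + 1) ≤ 456.
log₂(N + 1) ≤ (456 − 182) / 110 = 2.4909.
N + 1 ≤ 2^2.4909 = 5.6213.
N ≤ 4.6213, so the largest integer N is 4.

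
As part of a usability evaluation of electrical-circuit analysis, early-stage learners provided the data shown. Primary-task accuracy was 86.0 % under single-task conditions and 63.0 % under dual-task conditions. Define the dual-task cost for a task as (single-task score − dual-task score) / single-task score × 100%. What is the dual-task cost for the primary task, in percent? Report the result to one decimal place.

26.7

Cost = (86.0 − 63.0) / 86.0 × 100%
     = 23.0000 / 86.0 × 100% = 26.7442%.
≈ 26.7%.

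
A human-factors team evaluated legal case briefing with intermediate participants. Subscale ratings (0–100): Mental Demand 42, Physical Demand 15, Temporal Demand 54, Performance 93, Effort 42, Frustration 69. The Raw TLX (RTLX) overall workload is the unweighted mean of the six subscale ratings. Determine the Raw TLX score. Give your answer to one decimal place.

52.5

Sum of ratings = 42 + 15 + 54 + 93 + 42 + 69 = 315.
RTLX = 315 / 6 = 52.5000 ≈ 52.5.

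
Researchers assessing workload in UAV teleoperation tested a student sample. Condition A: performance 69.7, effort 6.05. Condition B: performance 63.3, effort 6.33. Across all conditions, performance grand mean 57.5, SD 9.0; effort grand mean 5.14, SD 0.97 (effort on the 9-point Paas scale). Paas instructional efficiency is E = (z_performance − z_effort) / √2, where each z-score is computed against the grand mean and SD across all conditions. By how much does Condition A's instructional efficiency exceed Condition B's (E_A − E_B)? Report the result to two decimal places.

0.71

Condition A: z_P = (69.7 − 57.5)/9.0 = 1.3556; z_E = (6.05 − 5.14)/0.97 = 0.9381; E_A = (1.3556 − 0.9381)/√2 = 0.2952.
Condition B: z_P = (63.3 − 57.5)/9.0 = 0.6444; z_E = (6.33 − 5.14)/0.97 = 1.2268; E_B = (0.6444 − 1.2268)/√2 = -0.4118.
E_A − E_B = 0.2952 − (-0.4118) = 0.7070 ≈ 0.71.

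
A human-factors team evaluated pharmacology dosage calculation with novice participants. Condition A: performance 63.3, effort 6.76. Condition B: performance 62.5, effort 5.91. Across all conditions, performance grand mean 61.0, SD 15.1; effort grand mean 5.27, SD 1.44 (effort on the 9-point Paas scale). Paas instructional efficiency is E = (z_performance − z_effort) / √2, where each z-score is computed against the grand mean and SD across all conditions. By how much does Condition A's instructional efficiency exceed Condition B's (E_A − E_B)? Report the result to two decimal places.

-0.38

Condition A: z_P = (63.3 − 61.0)/15.1 = 0.1523; z_E = (6.76 − 5.27)/1.44 = 1.0347; E_A = (0.1523 − 1.0347)/√2 = -0.6240.
Condition B: z_P = (62.5 − 61.0)/15.1 = 0.0993; z_E = (5.91 − 5.27)/1.44 = 0.4444; E_B = (0.0993 − 0.4444)/√2 = -0.2440.
E_A − E_B = -0.6240 − (-0.2440) = -0.3800 ≈ -0.38.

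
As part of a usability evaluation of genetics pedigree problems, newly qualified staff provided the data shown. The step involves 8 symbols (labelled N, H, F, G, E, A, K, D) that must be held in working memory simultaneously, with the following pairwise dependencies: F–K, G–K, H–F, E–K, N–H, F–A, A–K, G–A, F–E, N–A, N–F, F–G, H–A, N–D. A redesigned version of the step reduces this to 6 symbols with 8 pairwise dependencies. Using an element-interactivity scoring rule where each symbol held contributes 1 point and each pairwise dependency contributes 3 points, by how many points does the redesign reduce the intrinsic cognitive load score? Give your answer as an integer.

Original: 8 × 1 + 14 × 3 = 8 + 42 = 50.
Redesigned: 6 × 1 + 8 × 3 = 6 + 24 = 30.
Reduction = 50 − 30 = 20.

20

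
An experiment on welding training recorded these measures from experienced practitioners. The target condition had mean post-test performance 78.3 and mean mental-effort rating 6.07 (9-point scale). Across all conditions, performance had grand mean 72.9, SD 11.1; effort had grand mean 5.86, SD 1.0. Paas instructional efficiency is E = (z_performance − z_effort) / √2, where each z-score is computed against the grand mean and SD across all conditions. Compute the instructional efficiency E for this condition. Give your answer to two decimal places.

z_performance = (78.3 − 72.9) / 11.1 = 5.4000 / 11.1 = 0.4865.
z_effort = (6.07 − 5.86) / 1.0 = 0.2100 / 1.0 = 0.2100.
z_P − z_E = 0.4865 − 0.2100 = 0.2765.
E = 0.2765 / √2 = 0.2765 / 1.41421 = 0.1955 ≈ 0.20.

0.20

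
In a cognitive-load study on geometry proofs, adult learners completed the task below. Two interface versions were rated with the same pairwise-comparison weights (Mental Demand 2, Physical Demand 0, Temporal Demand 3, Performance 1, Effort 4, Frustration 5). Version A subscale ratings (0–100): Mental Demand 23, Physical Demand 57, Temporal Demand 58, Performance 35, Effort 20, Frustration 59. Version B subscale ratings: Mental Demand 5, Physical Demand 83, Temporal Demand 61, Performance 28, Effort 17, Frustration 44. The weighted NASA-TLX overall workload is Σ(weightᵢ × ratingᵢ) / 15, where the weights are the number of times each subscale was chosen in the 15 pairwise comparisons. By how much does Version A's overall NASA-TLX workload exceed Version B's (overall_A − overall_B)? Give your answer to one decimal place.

Version A weighted sum = 2·23 + 0·57 + 3·58 + 1·35 + 4·20 + 5·59 = 46 + 0 + 174 + 35 + 80 + 295 = 630; overall_A = 630/15 = 42.0000.
Version B weighted sum = 2·5 + 0·83 + 3·61 + 1·28 + 4·17 + 5·44 = 10 + 0 + 183 + 28 + 68 + 220 = 509; overall_B = 509/15 = 33.9333.
Difference = 42.0000 − 33.9333 = 8.0667 ≈ 8.1.

8.1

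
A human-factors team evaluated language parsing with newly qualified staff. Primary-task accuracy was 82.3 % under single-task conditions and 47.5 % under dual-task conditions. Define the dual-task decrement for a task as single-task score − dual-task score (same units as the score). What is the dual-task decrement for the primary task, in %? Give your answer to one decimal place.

Decrement = 82.3 − 47.5 = 34.8000 % ≈ 34.8 %.

34.8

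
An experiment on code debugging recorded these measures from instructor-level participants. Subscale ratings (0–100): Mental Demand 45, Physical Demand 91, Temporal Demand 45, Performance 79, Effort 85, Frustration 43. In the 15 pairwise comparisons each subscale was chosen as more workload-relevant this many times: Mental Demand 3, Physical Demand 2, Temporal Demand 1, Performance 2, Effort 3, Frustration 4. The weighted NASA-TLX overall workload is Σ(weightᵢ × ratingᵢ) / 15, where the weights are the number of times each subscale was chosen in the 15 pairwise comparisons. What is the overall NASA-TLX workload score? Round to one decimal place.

The tallies are the weights (they sum to 15).
Weighted sum = 3·45 + 2·91 + 1·45 + 2·79 + 3·85 + 4·43
            = 135 + 182 + 45 + 158 + 255 + 172 = 947.
Overall workload = 947 / 15 = 63.1333 ≈ 63.1.

63.1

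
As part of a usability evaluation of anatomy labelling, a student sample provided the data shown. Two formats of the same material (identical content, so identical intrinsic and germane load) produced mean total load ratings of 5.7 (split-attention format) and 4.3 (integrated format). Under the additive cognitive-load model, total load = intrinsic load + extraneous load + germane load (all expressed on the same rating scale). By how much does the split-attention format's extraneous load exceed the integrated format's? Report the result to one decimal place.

Intrinsic and germane load are equal across formats, so the difference in total load equals the difference in extraneous load.
Extraneous-load difference = 5.7 − 4.3 = 1.4.

1.4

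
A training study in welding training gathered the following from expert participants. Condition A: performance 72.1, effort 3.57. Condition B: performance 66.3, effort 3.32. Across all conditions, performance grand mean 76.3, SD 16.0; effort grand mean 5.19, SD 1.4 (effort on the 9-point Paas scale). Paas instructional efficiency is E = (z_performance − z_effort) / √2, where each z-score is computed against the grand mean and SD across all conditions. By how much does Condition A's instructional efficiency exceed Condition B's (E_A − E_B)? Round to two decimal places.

Condition A: z_P = (72.1 − 76.3)/16.0 = -0.2625; z_E = (3.57 − 5.19)/1.4 = -1.1571; E_A = (-0.2625 − (-1.1571))/√2 = 0.6326.
Condition B: z_P = (66.3 − 76.3)/16.0 = -0.6250; z_E = (3.32 − 5.19)/1.4 = -1.3357; E_B = (-0.6250 − (-1.3357))/√2 = 0.5025.
E_A − E_B = 0.6326 − 0.5025 = 0.1301 ≈ 0.13.

0.13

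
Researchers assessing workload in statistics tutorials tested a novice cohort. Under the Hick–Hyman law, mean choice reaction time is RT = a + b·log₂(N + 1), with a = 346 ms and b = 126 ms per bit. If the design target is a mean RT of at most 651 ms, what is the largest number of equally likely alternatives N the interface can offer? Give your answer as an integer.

Set 346 + 126·log₂(N + 1) ≤ 651.
log₂(N + 1) ≤ (651 − 346) / 126 = 2.4206.
N + 1 ≤ 2^2.4206 = 5.3539.
N ≤ 4.3539, so the largest integer N is 4.

4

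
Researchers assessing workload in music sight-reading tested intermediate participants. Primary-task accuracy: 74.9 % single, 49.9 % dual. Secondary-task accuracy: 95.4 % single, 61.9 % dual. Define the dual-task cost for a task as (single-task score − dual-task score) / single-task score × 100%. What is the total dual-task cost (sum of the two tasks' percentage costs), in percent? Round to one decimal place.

68.5

Primary cost = (74.9 − 49.9) / 74.9 × 100% = 33.3778%.
Secondary cost = (95.4 − 61.9) / 95.4 × 100% = 35.1153%.
Total = 33.3778% + 35.1153% = 68.4931% ≈ 68.5%.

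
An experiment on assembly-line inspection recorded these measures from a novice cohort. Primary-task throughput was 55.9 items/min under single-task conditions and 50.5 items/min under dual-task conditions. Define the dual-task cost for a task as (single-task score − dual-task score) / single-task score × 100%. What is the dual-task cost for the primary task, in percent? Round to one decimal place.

9.7

Cost = (55.9 − 50.5) / 55.9 × 100%
     = 5.4000 / 55.9 × 100% = 9.6601%.
≈ 9.7%.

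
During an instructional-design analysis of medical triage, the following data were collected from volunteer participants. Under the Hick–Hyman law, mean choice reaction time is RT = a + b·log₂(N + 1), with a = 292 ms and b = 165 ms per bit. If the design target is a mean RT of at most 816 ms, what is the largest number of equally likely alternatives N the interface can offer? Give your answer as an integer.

8

Set 292 + 165·log₂(N + 1) ≤ 816.
log₂(N + 1) ≤ (816 − 292) / 165 = 3.1758.
N + 1 ≤ 2^3.1758 = 9.0367.
N ≤ 8.0367, so the largest integer N is 8.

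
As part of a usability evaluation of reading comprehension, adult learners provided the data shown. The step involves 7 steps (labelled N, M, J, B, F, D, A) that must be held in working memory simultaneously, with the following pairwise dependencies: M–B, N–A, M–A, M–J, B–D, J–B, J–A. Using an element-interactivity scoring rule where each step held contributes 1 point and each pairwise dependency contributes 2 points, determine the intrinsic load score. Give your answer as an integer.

Count of steps held simultaneously: 7.
Count of pairwise dependencies listed: 7.
Element contribution: 7 × 1 = 7.
Interaction contribution: 7 × 2 = 14.
Intrinsic load = 7 + 14 = 21.

21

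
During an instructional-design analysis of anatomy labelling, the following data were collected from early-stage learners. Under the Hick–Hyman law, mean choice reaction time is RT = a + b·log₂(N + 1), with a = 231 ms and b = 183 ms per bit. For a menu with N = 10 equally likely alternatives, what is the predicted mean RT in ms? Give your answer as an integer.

log₂(10 + 1) = log₂(11) = 3.4594.
RT = 231 + 183 × 3.4594 = 231 + 633.0702 = 864.0702 ms.
≈ 864 ms.

864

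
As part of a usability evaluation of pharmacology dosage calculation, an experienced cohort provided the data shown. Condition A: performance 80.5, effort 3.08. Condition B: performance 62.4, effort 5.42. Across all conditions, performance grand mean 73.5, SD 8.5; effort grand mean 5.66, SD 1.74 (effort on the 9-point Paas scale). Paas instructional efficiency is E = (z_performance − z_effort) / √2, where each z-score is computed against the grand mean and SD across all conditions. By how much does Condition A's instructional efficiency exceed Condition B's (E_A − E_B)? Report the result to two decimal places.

2.46

Condition A: z_P = (80.5 − 73.5)/8.5 = 0.8235; z_E = (3.08 − 5.66)/1.74 = -1.4828; E_A = (0.8235 − (-1.4828))/√2 = 1.6308.
Condition B: z_P = (62.4 − 73.5)/8.5 = -1.3059; z_E = (5.42 − 5.66)/1.74 = -0.1379; E_B = (-1.3059 − (-0.1379))/√2 = -0.8259.
E_A − E_B = 1.6308 − (-0.8259) = 2.4567 ≈ 2.46.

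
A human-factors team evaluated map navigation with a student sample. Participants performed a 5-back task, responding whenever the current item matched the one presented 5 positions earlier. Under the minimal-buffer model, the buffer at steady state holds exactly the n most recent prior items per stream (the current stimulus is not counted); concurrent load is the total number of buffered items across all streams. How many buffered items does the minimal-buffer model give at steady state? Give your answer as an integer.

5

The buffer holds the 5 most recent prior items.
Steady-state concurrent load = 5 items.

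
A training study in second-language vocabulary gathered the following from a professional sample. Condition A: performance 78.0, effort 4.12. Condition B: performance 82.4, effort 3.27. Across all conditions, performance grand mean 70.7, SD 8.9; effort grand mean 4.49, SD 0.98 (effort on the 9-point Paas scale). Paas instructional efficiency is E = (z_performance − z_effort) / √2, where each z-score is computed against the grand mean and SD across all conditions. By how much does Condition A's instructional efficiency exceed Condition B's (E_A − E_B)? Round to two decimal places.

-0.96

Condition A: z_P = (78.0 − 70.7)/8.9 = 0.8202; z_E = (4.12 − 4.49)/0.98 = -0.3776; E_A = (0.8202 − (-0.3776))/√2 = 0.8470.
Condition B: z_P = (82.4 − 70.7)/8.9 = 1.3146; z_E = (3.27 − 4.49)/0.98 = -1.2449; E_B = (1.3146 − (-1.2449))/√2 = 1.8098.
E_A − E_B = 0.8470 − 1.8098 = -0.9628 ≈ -0.96.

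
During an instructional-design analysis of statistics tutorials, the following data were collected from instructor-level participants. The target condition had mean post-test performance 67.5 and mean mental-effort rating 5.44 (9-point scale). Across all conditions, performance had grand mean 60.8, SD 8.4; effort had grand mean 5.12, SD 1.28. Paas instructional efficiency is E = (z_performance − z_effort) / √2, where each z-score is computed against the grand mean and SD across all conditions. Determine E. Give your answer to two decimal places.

0.39

z_performance = (67.5 − 60.8) / 8.4 = 6.7000 / 8.4 = 0.7976.
z_effort = (5.44 − 5.12) / 1.28 = 0.3200 / 1.28 = 0.2500.
z_P − z_E = 0.7976 − 0.2500 = 0.5476.
E = 0.5476 / √2 = 0.5476 / 1.41421 = 0.3872 ≈ 0.39.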